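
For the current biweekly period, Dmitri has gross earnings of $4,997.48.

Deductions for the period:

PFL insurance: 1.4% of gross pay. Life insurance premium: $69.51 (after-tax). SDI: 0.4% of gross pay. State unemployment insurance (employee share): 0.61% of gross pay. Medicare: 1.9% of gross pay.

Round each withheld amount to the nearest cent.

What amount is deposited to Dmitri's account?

$4,712.59

PFL insurance: $4,997.48 × 0.014 = $69.96
Medicare: $4,997.48 × 0.019 = $94.95
State unemployment insurance (employee share): $4,997.48 × 0.0061 = $30.48
SDI: $4,997.48 × 0.004 = $19.99
Life insurance premium: $69.51
Total deductions = $69.96 + $94.95 + $30.48 + $19.99 + $69.51 = $284.89
Net pay = $4,997.48 − $284.89 = $4,712.59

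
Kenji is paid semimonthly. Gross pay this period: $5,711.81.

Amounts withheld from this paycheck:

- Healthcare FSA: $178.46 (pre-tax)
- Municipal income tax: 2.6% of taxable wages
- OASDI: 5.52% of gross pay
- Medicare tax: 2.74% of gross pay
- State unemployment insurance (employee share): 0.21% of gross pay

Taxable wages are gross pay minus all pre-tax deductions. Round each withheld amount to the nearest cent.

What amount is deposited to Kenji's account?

Healthcare FSA: $178.46
Taxable wages = $5,711.81 − $178.46 = $5,533.35
Municipal income tax: $5,533.35 × 0.026 = $143.87
State unemployment insurance (employee share): $5,711.81 × 0.0021 = $11.99
OASDI: $5,711.81 × 0.0552 = $315.29
Medicare tax: $5,711.81 × 0.0274 = $156.50
Total deductions = $178.46 + $143.87 + $11.99 + $315.29 + $156.50 = $806.11
Net pay = $5,711.81 − $806.11 = $4,905.70

$4,905.70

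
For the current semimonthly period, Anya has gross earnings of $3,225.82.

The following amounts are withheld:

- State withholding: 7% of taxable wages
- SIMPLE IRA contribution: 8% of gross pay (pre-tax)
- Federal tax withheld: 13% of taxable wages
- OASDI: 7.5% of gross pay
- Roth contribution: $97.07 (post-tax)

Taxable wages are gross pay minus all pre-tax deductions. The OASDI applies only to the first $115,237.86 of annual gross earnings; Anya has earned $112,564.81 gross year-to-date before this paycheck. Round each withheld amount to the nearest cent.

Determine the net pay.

SIMPLE IRA contribution: $3,225.82 × 0.08 = $258.07
Taxable wages = $3,225.82 − $258.07 = $2,967.75
Federal tax withheld: $2,967.75 × 0.13 = $385.81
State withholding: $2,967.75 × 0.07 = $207.74
OASDI: only $115,237.86 − $112,564.81 = $2,673.05 of this check is subject → $2,673.05 × 0.075 = $200.48
Roth contribution: $97.07
Total deductions = $258.07 + $385.81 + $207.74 + $200.48 + $97.07 = $1,149.17
Net pay = $3,225.82 − $1,149.17 = $2,076.65

$2,076.65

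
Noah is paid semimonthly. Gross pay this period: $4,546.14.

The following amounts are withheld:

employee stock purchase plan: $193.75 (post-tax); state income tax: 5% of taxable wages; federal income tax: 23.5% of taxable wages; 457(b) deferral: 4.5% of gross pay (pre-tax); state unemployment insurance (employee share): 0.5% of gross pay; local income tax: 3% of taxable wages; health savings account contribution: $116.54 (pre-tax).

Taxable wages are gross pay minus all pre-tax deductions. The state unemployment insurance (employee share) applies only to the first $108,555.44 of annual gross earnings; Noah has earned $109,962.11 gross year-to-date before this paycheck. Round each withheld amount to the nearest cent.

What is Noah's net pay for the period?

$2,700.39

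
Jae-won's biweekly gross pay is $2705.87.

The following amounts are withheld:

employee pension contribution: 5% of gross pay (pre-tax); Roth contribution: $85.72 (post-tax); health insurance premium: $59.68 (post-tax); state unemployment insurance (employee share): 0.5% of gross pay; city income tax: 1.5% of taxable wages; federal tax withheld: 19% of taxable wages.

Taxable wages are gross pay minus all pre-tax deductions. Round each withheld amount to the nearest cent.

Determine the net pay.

Employee pension contribution: $2705.87 × 0.05 = $135.29
Taxable wages = $2705.87 − $135.29 = $2570.58
City income tax: $2570.58 × 0.015 = $38.56
Federal tax withheld: $2570.58 × 0.19 = $488.41
State unemployment insurance (employee share): $2705.87 × 0.005 = $13.53
Roth contribution: $85.72
Health insurance premium: $59.68
Total deductions = $135.29 + $38.56 + $488.41 + $13.53 + $85.72 + $59.68 = $821.19
Net pay = $2705.87 − $821.19 = $1884.68

$1884.68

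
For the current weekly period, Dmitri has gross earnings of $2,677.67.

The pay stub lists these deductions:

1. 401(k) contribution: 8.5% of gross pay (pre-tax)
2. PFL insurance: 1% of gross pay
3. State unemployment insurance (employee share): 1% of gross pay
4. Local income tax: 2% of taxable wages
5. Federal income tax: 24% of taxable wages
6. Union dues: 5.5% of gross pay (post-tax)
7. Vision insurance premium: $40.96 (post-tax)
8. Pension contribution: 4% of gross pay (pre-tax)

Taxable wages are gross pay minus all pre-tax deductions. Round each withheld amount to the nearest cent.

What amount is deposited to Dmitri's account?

Pension contribution: $2,677.67 × 0.04 = $107.11
401(k) contribution: $2,677.67 × 0.085 = $227.60
Pre-tax total = $107.11 + $227.60 = $334.71
Taxable wages = $2,677.67 − $334.71 = $2,342.96
Local income tax: $2,342.96 × 0.02 = $46.86
Federal income tax: $2,342.96 × 0.24 = $562.31
State unemployment insurance (employee share): $2,677.67 × 0.01 = $26.78
PFL insurance: $2,677.67 × 0.01 = $26.78
Union dues: $2,677.67 × 0.055 = $147.27
Vision insurance premium: $40.96
Total deductions = $107.11 + $227.60 + $46.86 + $562.31 + $26.78 + $26.78 + $147.27 + $40.96 = $1,185.67
Net pay = $2,677.67 − $1,185.67 = $1,492.00

$1,492.00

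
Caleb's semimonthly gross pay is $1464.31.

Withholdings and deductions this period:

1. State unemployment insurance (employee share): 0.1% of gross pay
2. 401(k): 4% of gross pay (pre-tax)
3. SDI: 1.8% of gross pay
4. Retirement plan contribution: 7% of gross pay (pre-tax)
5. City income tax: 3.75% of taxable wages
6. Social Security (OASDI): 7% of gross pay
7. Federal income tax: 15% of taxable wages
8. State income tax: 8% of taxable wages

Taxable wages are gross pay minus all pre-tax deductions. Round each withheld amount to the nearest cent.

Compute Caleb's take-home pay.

$824.30

401(k): $1464.31 × 0.04 = $58.57
Retirement plan contribution: $1464.31 × 0.07 = $102.50
Pre-tax total = $58.57 + $102.50 = $161.07
Taxable wages = $1464.31 − $161.07 = $1303.24
City income tax: $1303.24 × 0.0375 = $48.87
State income tax: $1303.24 × 0.08 = $104.26
Federal income tax: $1303.24 × 0.15 = $195.49
State unemployment insurance (employee share): $1464.31 × 0.001 = $1.46
SDI: $1464.31 × 0.018 = $26.36
Social Security (OASDI): $1464.31 × 0.07 = $102.50
Total deductions = $58.57 + $102.50 + $48.87 + $104.26 + $195.49 + $1.46 + $26.36 + $102.50 = $640.01
Net pay = $1464.31 − $640.01 = $824.30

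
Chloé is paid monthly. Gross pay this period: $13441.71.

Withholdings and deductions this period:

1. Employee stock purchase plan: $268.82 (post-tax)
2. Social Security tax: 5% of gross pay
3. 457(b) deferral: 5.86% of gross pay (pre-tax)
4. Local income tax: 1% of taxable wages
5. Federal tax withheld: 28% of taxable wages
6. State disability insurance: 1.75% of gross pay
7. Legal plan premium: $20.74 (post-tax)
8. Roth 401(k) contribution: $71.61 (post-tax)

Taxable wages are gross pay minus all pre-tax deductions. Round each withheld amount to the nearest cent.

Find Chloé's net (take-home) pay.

$7715.87

457(b) deferral: $13441.71 × 0.0586 = $787.68
Taxable wages = $13441.71 − $787.68 = $12654.03
Local income tax: $12654.03 × 0.01 = $126.54
Federal tax withheld: $12654.03 × 0.28 = $3543.13
State disability insurance: $13441.71 × 0.0175 = $235.23
Social Security tax: $13441.71 × 0.05 = $672.09
Legal plan premium: $20.74
Employee stock purchase plan: $268.82
Roth 401(k) contribution: $71.61
Total deductions = $787.68 + $126.54 + $3543.13 + $235.23 + $672.09 + $20.74 + $268.82 + $71.61 = $5725.84
Net pay = $13441.71 − $5725.84 = $7715.87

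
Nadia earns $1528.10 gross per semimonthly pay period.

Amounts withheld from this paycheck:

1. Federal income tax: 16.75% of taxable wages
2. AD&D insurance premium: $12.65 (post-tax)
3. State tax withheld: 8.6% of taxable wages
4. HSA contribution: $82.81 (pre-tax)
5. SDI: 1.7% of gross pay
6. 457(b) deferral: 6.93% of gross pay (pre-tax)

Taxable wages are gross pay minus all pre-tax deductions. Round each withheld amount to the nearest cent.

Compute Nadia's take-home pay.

$961.22

HSA contribution: $82.81
457(b) deferral: $1528.10 × 0.0693 = $105.90
Pre-tax total = $82.81 + $105.90 = $188.71
Taxable wages = $1528.10 − $188.71 = $1339.39
Federal income tax: $1339.39 × 0.1675 = $224.35
State tax withheld: $1339.39 × 0.086 = $115.19
SDI: $1528.10 × 0.017 = $25.98
AD&D insurance premium: $12.65
Total deductions = $82.81 + $105.90 + $224.35 + $115.19 + $25.98 + $12.65 = $566.88
Net pay = $1528.10 − $566.88 = $961.22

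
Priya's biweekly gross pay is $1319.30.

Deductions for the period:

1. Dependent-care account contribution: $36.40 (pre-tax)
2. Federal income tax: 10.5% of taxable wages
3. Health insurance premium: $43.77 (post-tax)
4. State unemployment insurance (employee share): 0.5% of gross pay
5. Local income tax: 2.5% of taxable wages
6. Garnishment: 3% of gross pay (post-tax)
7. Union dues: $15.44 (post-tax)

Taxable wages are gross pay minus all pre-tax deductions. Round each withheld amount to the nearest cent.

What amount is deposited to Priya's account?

Dependent-care account contribution: $36.40
Taxable wages = $1319.30 − $36.40 = $1282.90
Local income tax: $1282.90 × 0.025 = $32.07
Federal income tax: $1282.90 × 0.105 = $134.70
State unemployment insurance (employee share): $1319.30 × 0.005 = $6.60
Health insurance premium: $43.77
Union dues: $15.44
Garnishment: $1319.30 × 0.03 = $39.58
Total deductions = $36.40 + $32.07 + $134.70 + $6.60 + $43.77 + $15.44 + $39.58 = $308.56
Net pay = $1319.30 − $308.56 = $1010.74

$1010.74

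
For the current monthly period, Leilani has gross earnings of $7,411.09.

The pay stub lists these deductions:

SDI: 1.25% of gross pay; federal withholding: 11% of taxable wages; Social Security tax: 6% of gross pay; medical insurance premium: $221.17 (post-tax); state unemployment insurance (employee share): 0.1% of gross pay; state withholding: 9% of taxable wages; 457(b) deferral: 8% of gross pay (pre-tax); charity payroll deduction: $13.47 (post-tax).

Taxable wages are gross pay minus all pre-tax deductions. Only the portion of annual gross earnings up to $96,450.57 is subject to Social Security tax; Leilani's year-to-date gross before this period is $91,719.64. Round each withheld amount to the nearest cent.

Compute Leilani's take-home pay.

457(b) deferral: $7,411.09 × 0.08 = $592.89
Taxable wages = $7,411.09 − $592.89 = $6,818.20
Federal withholding: $6,818.20 × 0.11 = $750.00
State withholding: $6,818.20 × 0.09 = $613.64
State unemployment insurance (employee share): $7,411.09 × 0.001 = $7.41
SDI: $7,411.09 × 0.0125 = $92.64
Social Security tax: only $96,450.57 − $91,719.64 = $4,730.93 of this check is subject → $4,730.93 × 0.06 = $283.86
Charity payroll deduction: $13.47
Medical insurance premium: $221.17
Total deductions = $592.89 + $750.00 + $613.64 + $7.41 + $92.64 + $283.86 + $13.47 + $221.17 = $2,575.08
Net pay = $7,411.09 − $2,575.08 = $4,836.01

$4,836.01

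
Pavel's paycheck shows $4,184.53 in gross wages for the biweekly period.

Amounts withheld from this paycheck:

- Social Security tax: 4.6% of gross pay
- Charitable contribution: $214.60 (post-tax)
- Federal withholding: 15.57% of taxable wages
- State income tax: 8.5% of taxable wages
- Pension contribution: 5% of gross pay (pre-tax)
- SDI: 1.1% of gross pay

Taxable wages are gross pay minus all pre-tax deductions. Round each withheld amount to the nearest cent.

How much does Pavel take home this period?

Pension contribution: $4,184.53 × 0.05 = $209.23
Taxable wages = $4,184.53 − $209.23 = $3,975.30
Federal withholding: $3,975.30 × 0.1557 = $618.95
State income tax: $3,975.30 × 0.085 = $337.90
SDI: $4,184.53 × 0.011 = $46.03
Social Security tax: $4,184.53 × 0.046 = $192.49
Charitable contribution: $214.60
Total deductions = $209.23 + $618.95 + $337.90 + $46.03 + $192.49 + $214.60 = $1,619.20
Net pay = $4,184.53 − $1,619.20 = $2,565.33

$2,565.33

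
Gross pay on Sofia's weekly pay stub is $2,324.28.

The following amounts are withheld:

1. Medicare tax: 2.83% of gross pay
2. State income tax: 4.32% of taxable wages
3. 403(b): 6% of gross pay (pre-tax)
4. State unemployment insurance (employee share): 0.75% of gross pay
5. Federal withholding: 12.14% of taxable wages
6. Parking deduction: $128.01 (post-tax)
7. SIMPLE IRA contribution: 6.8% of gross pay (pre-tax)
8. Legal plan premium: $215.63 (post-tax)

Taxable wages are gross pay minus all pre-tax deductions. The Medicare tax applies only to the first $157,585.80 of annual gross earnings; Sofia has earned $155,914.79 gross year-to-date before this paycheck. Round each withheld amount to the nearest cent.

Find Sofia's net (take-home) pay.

403(b): $2,324.28 × 0.06 = $139.46
SIMPLE IRA contribution: $2,324.28 × 0.068 = $158.05
Pre-tax total = $139.46 + $158.05 = $297.51
Taxable wages = $2,324.28 − $297.51 = $2,026.77
Federal withholding: $2,026.77 × 0.1214 = $246.05
State income tax: $2,026.77 × 0.0432 = $87.56
Medicare tax: only $157,585.80 − $155,914.79 = $1,671.01 of this check is subject → $1,671.01 × 0.0283 = $47.29
State unemployment insurance (employee share): $2,324.28 × 0.0075 = $17.43
Legal plan premium: $215.63
Parking deduction: $128.01
Total deductions = $139.46 + $158.05 + $246.05 + $87.56 + $47.29 + $17.43 + $215.63 + $128.01 = $1,039.48
Net pay = $2,324.28 − $1,039.48 = $1,284.80

$1,284.80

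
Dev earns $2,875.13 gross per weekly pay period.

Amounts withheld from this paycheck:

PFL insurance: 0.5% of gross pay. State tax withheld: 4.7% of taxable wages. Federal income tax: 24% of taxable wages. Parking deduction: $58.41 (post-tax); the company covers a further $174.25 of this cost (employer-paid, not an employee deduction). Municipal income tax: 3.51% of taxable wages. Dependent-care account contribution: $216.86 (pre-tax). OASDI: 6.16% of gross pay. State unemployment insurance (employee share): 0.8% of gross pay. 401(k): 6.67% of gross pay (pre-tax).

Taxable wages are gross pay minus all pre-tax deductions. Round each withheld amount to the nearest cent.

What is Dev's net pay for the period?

$1,399.14

401(k): $2,875.13 × 0.0667 = $191.77
Dependent-care account contribution: $216.86
Pre-tax total = $191.77 + $216.86 = $408.63
Taxable wages = $2,875.13 − $408.63 = $2,466.50
State tax withheld: $2,466.50 × 0.047 = $115.93
Federal income tax: $2,466.50 × 0.24 = $591.96
Municipal income tax: $2,466.50 × 0.0351 = $86.57
OASDI: $2,875.13 × 0.0616 = $177.11
State unemployment insurance (employee share): $2,875.13 × 0.008 = $23.00
PFL insurance: $2,875.13 × 0.005 = $14.38
Parking deduction: $58.41
(Employer's $174.25 toward parking deduction is not withheld from the employee.)
Total deductions = $191.77 + $216.86 + $115.93 + $591.96 + $86.57 + $177.11 + $23.00 + $14.38 + $58.41 = $1,475.99
Net pay = $2,875.13 − $1,475.99 = $1,399.14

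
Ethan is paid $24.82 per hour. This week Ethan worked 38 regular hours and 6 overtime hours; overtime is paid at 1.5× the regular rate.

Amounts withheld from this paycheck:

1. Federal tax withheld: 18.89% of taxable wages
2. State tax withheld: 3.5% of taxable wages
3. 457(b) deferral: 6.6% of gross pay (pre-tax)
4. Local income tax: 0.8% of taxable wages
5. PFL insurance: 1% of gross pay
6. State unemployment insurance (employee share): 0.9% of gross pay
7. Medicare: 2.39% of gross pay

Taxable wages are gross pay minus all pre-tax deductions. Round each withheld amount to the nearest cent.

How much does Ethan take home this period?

Regular pay: 38 × $24.82 = $943.16
Overtime pay: 6 × $24.82 × 1.5 = $223.38
Gross pay = $943.16 + $223.38 = $1,166.54
457(b) deferral: $1,166.54 × 0.066 = $76.99
Taxable wages = $1,166.54 − $76.99 = $1,089.55
Federal tax withheld: $1,089.55 × 0.1889 = $205.82
Local income tax: $1,089.55 × 0.008 = $8.72
State tax withheld: $1,089.55 × 0.035 = $38.13
PFL insurance: $1,166.54 × 0.01 = $11.67
Medicare: $1,166.54 × 0.0239 = $27.88
State unemployment insurance (employee share): $1,166.54 × 0.009 = $10.50
Total deductions = $76.99 + $205.82 + $8.72 + $38.13 + $11.67 + $27.88 + $10.50 = $379.71
Net pay = $1,166.54 − $379.71 = $786.83

$786.83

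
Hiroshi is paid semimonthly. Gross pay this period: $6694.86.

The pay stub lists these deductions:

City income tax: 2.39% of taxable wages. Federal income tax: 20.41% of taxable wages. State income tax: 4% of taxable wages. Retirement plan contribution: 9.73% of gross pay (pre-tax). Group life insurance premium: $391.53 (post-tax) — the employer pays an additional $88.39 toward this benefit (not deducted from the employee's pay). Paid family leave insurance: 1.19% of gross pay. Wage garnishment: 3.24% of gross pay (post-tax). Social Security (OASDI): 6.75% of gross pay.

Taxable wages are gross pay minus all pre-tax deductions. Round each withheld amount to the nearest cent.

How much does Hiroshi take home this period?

Retirement plan contribution: $6694.86 × 0.0973 = $651.41
Taxable wages = $6694.86 − $651.41 = $6043.45
Federal income tax: $6043.45 × 0.2041 = $1233.47
City income tax: $6043.45 × 0.0239 = $144.44
State income tax: $6043.45 × 0.04 = $241.74
Paid family leave insurance: $6694.86 × 0.0119 = $79.67
Social Security (OASDI): $6694.86 × 0.0675 = $451.90
Wage garnishment: $6694.86 × 0.0324 = $216.91
Group life insurance premium: $391.53
(Employer's $88.39 toward group life insurance premium is not withheld from the employee.)
Total deductions = $651.41 + $1233.47 + $144.44 + $241.74 + $79.67 + $451.90 + $216.91 + $391.53 = $3411.07
Net pay = $6694.86 − $3411.07 = $3283.79

$3283.79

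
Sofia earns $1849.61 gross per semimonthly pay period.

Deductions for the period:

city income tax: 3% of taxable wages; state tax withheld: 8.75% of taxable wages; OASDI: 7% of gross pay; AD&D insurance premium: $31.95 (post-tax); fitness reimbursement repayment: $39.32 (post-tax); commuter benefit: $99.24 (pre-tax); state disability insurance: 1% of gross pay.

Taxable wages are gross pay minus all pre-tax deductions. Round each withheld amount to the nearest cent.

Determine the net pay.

Commuter benefit: $99.24
Taxable wages = $1849.61 − $99.24 = $1750.37
State tax withheld: $1750.37 × 0.0875 = $153.16
City income tax: $1750.37 × 0.03 = $52.51
OASDI: $1849.61 × 0.07 = $129.47
State disability insurance: $1849.61 × 0.01 = $18.50
Fitness reimbursement repayment: $39.32
AD&D insurance premium: $31.95
Total deductions = $99.24 + $153.16 + $52.51 + $129.47 + $18.50 + $39.32 + $31.95 = $524.15
Net pay = $1849.61 − $524.15 = $1325.46

$1325.46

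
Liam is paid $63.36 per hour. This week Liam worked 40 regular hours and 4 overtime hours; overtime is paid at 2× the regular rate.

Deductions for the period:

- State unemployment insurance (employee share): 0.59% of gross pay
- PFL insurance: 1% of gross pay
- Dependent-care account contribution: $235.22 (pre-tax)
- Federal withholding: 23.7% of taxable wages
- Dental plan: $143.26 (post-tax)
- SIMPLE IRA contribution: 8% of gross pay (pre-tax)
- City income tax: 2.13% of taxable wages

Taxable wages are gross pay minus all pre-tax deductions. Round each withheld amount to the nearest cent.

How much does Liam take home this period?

$1,709.19

Regular pay: 40 × $63.36 = $2,534.40
Overtime pay: 4 × $63.36 × 2 = $506.88
Gross pay = $2,534.40 + $506.88 = $3,041.28
Dependent-care account contribution: $235.22
SIMPLE IRA contribution: $3,041.28 × 0.08 = $243.30
Pre-tax total = $235.22 + $243.30 = $478.52
Taxable wages = $3,041.28 − $478.52 = $2,562.76
City income tax: $2,562.76 × 0.0213 = $54.59
Federal withholding: $2,562.76 × 0.237 = $607.37
PFL insurance: $3,041.28 × 0.01 = $30.41
State unemployment insurance (employee share): $3,041.28 × 0.0059 = $17.94
Dental plan: $143.26
Total deductions = $235.22 + $243.30 + $54.59 + $607.37 + $30.41 + $17.94 + $143.26 = $1,332.09
Net pay = $3,041.28 − $1,332.09 = $1,709.19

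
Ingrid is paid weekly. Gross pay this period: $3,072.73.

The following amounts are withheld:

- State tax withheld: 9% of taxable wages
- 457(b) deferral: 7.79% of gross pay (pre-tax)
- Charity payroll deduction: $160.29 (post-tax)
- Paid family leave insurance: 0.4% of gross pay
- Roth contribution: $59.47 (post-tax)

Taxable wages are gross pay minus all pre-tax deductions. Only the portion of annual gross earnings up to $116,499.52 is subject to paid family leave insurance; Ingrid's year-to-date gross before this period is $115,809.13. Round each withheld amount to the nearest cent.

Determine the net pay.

$2,355.84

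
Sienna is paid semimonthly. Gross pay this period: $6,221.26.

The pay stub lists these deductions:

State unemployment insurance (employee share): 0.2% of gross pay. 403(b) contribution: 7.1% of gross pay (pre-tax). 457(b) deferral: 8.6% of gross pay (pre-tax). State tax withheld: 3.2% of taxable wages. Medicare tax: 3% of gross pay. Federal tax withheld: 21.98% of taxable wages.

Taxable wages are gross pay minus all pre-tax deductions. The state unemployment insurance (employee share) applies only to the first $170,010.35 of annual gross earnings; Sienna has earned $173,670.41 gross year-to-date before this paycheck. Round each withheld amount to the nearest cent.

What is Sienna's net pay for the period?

$3,737.31

403(b) contribution: $6,221.26 × 0.071 = $441.71
457(b) deferral: $6,221.26 × 0.086 = $535.03
Pre-tax total = $441.71 + $535.03 = $976.74
Taxable wages = $6,221.26 − $976.74 = $5,244.52
Federal tax withheld: $5,244.52 × 0.2198 = $1,152.75
State tax withheld: $5,244.52 × 0.032 = $167.82
State unemployment insurance (employee share): annual cap $170,010.35 already reached (YTD $173,670.41), so $0.00
Medicare tax: $6,221.26 × 0.03 = $186.64
Total deductions = $441.71 + $535.03 + $1,152.75 + $167.82 + $0.00 + $186.64 = $2,483.95
Net pay = $6,221.26 − $2,483.95 = $3,737.31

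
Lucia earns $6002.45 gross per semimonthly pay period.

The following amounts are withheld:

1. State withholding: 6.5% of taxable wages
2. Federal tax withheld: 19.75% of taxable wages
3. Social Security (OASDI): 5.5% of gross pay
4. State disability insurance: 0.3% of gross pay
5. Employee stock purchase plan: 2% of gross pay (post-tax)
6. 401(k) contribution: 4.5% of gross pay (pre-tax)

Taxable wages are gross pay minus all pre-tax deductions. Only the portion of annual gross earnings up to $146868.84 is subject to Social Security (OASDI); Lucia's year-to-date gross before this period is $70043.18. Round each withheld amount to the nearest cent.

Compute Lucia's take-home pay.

401(k) contribution: $6002.45 × 0.045 = $270.11
Taxable wages = $6002.45 − $270.11 = $5732.34
State withholding: $5732.34 × 0.065 = $372.60
Federal tax withheld: $5732.34 × 0.1975 = $1132.14
State disability insurance: $6002.45 × 0.003 = $18.01
Social Security (OASDI): cap not yet reached, full $6002.45 is subject → $6002.45 × 0.055 = $330.13
Employee stock purchase plan: $6002.45 × 0.02 = $120.05
Total deductions = $270.11 + $372.60 + $1132.14 + $18.01 + $330.13 + $120.05 = $2243.04
Net pay = $6002.45 − $2243.04 = $3759.41

$3759.41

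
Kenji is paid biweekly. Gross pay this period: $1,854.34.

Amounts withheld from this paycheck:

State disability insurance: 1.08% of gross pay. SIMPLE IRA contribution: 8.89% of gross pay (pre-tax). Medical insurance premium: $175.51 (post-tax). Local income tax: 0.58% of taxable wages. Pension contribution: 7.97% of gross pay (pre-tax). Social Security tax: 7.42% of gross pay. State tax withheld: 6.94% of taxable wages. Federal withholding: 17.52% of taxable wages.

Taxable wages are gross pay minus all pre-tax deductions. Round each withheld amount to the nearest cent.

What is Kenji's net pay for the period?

$822.53

SIMPLE IRA contribution: $1,854.34 × 0.0889 = $164.85
Pension contribution: $1,854.34 × 0.0797 = $147.79
Pre-tax total = $164.85 + $147.79 = $312.64
Taxable wages = $1,854.34 − $312.64 = $1,541.70
State tax withheld: $1,541.70 × 0.0694 = $106.99
Local income tax: $1,541.70 × 0.0058 = $8.94
Federal withholding: $1,541.70 × 0.1752 = $270.11
Social Security tax: $1,854.34 × 0.0742 = $137.59
State disability insurance: $1,854.34 × 0.0108 = $20.03
Medical insurance premium: $175.51
Total deductions = $164.85 + $147.79 + $106.99 + $8.94 + $270.11 + $137.59 + $20.03 + $175.51 = $1,031.81
Net pay = $1,854.34 − $1,031.81 = $822.53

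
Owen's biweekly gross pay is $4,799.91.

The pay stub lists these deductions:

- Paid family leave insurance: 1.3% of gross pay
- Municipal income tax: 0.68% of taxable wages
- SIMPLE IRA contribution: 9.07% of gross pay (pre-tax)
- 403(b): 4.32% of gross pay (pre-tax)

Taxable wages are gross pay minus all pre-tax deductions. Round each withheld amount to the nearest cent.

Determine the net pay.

SIMPLE IRA contribution: $4,799.91 × 0.0907 = $435.35
403(b): $4,799.91 × 0.0432 = $207.36
Pre-tax total = $435.35 + $207.36 = $642.71
Taxable wages = $4,799.91 − $642.71 = $4,157.20
Municipal income tax: $4,157.20 × 0.0068 = $28.27
Paid family leave insurance: $4,799.91 × 0.013 = $62.40
Total deductions = $435.35 + $207.36 + $28.27 + $62.40 = $733.38
Net pay = $4,799.91 − $733.38 = $4,066.53

$4,066.53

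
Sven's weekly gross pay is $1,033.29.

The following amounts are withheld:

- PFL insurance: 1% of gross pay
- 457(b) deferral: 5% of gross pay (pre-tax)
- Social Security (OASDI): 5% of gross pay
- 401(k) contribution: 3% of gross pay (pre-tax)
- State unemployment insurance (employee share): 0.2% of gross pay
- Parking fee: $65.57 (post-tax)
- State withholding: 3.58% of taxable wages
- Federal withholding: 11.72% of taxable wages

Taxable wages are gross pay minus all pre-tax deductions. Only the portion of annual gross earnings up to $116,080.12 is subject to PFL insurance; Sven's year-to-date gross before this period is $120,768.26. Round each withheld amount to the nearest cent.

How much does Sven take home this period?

457(b) deferral: $1,033.29 × 0.05 = $51.66
401(k) contribution: $1,033.29 × 0.03 = $31.00
Pre-tax total = $51.66 + $31.00 = $82.66
Taxable wages = $1,033.29 − $82.66 = $950.63
State withholding: $950.63 × 0.0358 = $34.03
Federal withholding: $950.63 × 0.1172 = $111.41
PFL insurance: annual cap $116,080.12 already reached (YTD $120,768.26), so $0.00
State unemployment insurance (employee share): $1,033.29 × 0.002 = $2.07
Social Security (OASDI): $1,033.29 × 0.05 = $51.66
Parking fee: $65.57
Total deductions = $51.66 + $31.00 + $34.03 + $111.41 + $0.00 + $2.07 + $51.66 + $65.57 = $347.40
Net pay = $1,033.29 − $347.40 = $685.89

$685.89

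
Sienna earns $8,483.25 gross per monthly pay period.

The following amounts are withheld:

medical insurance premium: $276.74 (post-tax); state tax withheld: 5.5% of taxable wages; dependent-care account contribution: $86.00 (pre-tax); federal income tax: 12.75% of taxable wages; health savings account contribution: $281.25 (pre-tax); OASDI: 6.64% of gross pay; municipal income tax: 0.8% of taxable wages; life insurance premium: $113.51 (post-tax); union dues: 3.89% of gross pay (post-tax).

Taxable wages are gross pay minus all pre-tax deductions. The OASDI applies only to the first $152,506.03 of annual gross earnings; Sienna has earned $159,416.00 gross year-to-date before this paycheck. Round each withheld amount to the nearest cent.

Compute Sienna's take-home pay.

Health savings account contribution: $281.25
Dependent-care account contribution: $86.00
Pre-tax total = $281.25 + $86.00 = $367.25
Taxable wages = $8,483.25 − $367.25 = $8,116.00
State tax withheld: $8,116.00 × 0.055 = $446.38
Federal income tax: $8,116.00 × 0.1275 = $1,034.79
Municipal income tax: $8,116.00 × 0.008 = $64.93
OASDI: annual cap $152,506.03 already reached (YTD $159,416.00), so $0.00
Life insurance premium: $113.51
Union dues: $8,483.25 × 0.0389 = $330.00
Medical insurance premium: $276.74
Total deductions = $281.25 + $86.00 + $446.38 + $1,034.79 + $64.93 + $0.00 + $113.51 + $330.00 + $276.74 = $2,633.60
Net pay = $8,483.25 − $2,633.60 = $5,849.65

$5,849.65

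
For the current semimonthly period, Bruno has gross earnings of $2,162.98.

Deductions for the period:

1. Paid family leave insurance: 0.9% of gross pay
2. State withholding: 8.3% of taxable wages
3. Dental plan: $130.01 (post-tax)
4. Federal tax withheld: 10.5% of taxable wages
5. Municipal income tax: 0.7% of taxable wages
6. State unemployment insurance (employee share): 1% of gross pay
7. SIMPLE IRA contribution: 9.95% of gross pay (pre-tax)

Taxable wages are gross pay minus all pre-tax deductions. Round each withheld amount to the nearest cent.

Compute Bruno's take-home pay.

$1,396.85

SIMPLE IRA contribution: $2,162.98 × 0.0995 = $215.22
Taxable wages = $2,162.98 − $215.22 = $1,947.76
State withholding: $1,947.76 × 0.083 = $161.66
Federal tax withheld: $1,947.76 × 0.105 = $204.51
Municipal income tax: $1,947.76 × 0.007 = $13.63
State unemployment insurance (employee share): $2,162.98 × 0.01 = $21.63
Paid family leave insurance: $2,162.98 × 0.009 = $19.47
Dental plan: $130.01
Total deductions = $215.22 + $161.66 + $204.51 + $13.63 + $21.63 + $19.47 + $130.01 = $766.13
Net pay = $2,162.98 − $766.13 = $1,396.85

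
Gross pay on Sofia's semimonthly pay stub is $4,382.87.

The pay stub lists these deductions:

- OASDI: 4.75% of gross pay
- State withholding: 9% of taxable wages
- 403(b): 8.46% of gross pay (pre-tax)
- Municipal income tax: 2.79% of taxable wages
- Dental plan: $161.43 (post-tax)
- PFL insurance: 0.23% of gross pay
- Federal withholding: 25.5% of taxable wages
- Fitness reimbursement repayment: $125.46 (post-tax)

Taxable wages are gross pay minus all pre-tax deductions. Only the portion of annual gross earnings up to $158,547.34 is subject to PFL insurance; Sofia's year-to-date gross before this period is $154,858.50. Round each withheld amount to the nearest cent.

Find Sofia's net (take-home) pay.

$2,012.41

403(b): $4,382.87 × 0.0846 = $370.79
Taxable wages = $4,382.87 − $370.79 = $4,012.08
Municipal income tax: $4,012.08 × 0.0279 = $111.94
State withholding: $4,012.08 × 0.09 = $361.09
Federal withholding: $4,012.08 × 0.255 = $1,023.08
OASDI: $4,382.87 × 0.0475 = $208.19
PFL insurance: only $158,547.34 − $154,858.50 = $3,688.84 of this check is subject → $3,688.84 × 0.0023 = $8.48
Fitness reimbursement repayment: $125.46
Dental plan: $161.43
Total deductions = $370.79 + $111.94 + $361.09 + $1,023.08 + $208.19 + $8.48 + $125.46 + $161.43 = $2,370.46
Net pay = $4,382.87 − $2,370.46 = $2,012.41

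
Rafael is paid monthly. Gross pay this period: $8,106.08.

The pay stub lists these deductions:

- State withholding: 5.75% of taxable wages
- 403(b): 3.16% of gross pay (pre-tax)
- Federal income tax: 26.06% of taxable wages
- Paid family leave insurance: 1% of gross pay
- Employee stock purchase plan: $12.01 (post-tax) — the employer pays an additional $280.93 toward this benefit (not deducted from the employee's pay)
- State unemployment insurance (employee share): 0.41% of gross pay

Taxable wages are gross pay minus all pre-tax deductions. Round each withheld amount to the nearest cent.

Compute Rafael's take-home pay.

$5,226.57

403(b): $8,106.08 × 0.0316 = $256.15
Taxable wages = $8,106.08 − $256.15 = $7,849.93
Federal income tax: $7,849.93 × 0.2606 = $2,045.69
State withholding: $7,849.93 × 0.0575 = $451.37
State unemployment insurance (employee share): $8,106.08 × 0.0041 = $33.23
Paid family leave insurance: $8,106.08 × 0.01 = $81.06
Employee stock purchase plan: $12.01
(Employer's $280.93 toward employee stock purchase plan is not withheld from the employee.)
Total deductions = $256.15 + $2,045.69 + $451.37 + $33.23 + $81.06 + $12.01 = $2,879.51
Net pay = $8,106.08 − $2,879.51 = $5,226.57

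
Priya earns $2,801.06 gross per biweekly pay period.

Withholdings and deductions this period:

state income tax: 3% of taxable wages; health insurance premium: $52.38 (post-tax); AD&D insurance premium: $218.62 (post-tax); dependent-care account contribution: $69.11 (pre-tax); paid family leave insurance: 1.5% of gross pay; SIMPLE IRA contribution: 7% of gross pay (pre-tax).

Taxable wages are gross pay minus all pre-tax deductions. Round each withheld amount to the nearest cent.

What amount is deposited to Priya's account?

Dependent-care account contribution: $69.11
SIMPLE IRA contribution: $2,801.06 × 0.07 = $196.07
Pre-tax total = $69.11 + $196.07 = $265.18
Taxable wages = $2,801.06 − $265.18 = $2,535.88
State income tax: $2,535.88 × 0.03 = $76.08
Paid family leave insurance: $2,801.06 × 0.015 = $42.02
AD&D insurance premium: $218.62
Health insurance premium: $52.38
Total deductions = $69.11 + $196.07 + $76.08 + $42.02 + $218.62 + $52.38 = $654.28
Net pay = $2,801.06 − $654.28 = $2,146.78

$2,146.78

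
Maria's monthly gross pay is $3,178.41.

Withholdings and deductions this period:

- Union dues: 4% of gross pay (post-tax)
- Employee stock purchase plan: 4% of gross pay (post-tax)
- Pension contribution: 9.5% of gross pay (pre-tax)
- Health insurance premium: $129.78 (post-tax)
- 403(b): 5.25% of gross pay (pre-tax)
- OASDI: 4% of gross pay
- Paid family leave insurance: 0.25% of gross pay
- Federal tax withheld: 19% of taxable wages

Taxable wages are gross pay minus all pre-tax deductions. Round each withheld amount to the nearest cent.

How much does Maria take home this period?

$1,675.62

Pension contribution: $3,178.41 × 0.095 = $301.95
403(b): $3,178.41 × 0.0525 = $166.87
Pre-tax total = $301.95 + $166.87 = $468.82
Taxable wages = $3,178.41 − $468.82 = $2,709.59
Federal tax withheld: $2,709.59 × 0.19 = $514.82
Paid family leave insurance: $3,178.41 × 0.0025 = $7.95
OASDI: $3,178.41 × 0.04 = $127.14
Union dues: $3,178.41 × 0.04 = $127.14
Employee stock purchase plan: $3,178.41 × 0.04 = $127.14
Health insurance premium: $129.78
Total deductions = $301.95 + $166.87 + $514.82 + $7.95 + $127.14 + $127.14 + $127.14 + $129.78 = $1,502.79
Net pay = $3,178.41 − $1,502.79 = $1,675.62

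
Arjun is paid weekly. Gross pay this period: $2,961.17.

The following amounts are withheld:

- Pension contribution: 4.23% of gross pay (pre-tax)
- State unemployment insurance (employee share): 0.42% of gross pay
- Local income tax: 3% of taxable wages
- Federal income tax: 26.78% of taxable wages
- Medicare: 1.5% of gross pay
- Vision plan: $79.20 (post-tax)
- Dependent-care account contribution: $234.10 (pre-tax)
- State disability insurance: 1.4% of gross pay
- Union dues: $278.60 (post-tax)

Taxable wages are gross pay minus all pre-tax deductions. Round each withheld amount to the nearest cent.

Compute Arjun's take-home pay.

Dependent-care account contribution: $234.10
Pension contribution: $2,961.17 × 0.0423 = $125.26
Pre-tax total = $234.10 + $125.26 = $359.36
Taxable wages = $2,961.17 − $359.36 = $2,601.81
Local income tax: $2,601.81 × 0.03 = $78.05
Federal income tax: $2,601.81 × 0.2678 = $696.76
State unemployment insurance (employee share): $2,961.17 × 0.0042 = $12.44
Medicare: $2,961.17 × 0.015 = $44.42
State disability insurance: $2,961.17 × 0.014 = $41.46
Union dues: $278.60
Vision plan: $79.20
Total deductions = $234.10 + $125.26 + $78.05 + $696.76 + $12.44 + $44.42 + $41.46 + $278.60 + $79.20 = $1,590.29
Net pay = $2,961.17 − $1,590.29 = $1,370.88

$1,370.88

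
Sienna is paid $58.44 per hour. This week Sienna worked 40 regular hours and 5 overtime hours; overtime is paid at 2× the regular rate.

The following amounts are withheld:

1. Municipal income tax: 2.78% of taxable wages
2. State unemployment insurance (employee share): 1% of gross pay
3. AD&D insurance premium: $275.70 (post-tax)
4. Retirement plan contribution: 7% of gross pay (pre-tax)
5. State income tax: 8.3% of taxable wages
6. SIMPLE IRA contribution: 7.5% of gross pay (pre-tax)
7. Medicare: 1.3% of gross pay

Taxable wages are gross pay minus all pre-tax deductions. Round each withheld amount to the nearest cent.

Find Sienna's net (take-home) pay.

$1,878.59

Regular pay: 40 × $58.44 = $2,337.60
Overtime pay: 5 × $58.44 × 2 = $584.40
Gross pay = $2,337.60 + $584.40 = $2,922.00
Retirement plan contribution: $2,922.00 × 0.07 = $204.54
SIMPLE IRA contribution: $2,922.00 × 0.075 = $219.15
Pre-tax total = $204.54 + $219.15 = $423.69
Taxable wages = $2,922.00 − $423.69 = $2,498.31
State income tax: $2,498.31 × 0.083 = $207.36
Municipal income tax: $2,498.31 × 0.0278 = $69.45
State unemployment insurance (employee share): $2,922.00 × 0.01 = $29.22
Medicare: $2,922.00 × 0.013 = $37.99
AD&D insurance premium: $275.70
Total deductions = $204.54 + $219.15 + $207.36 + $69.45 + $29.22 + $37.99 + $275.70 = $1,043.41
Net pay = $2,922.00 − $1,043.41 = $1,878.59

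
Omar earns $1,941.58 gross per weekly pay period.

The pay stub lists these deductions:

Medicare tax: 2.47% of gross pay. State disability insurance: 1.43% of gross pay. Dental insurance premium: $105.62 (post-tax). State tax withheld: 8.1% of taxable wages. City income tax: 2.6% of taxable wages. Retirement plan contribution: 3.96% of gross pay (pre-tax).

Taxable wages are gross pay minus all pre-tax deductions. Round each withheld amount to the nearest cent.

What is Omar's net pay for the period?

Retirement plan contribution: $1,941.58 × 0.0396 = $76.89
Taxable wages = $1,941.58 − $76.89 = $1,864.69
City income tax: $1,864.69 × 0.026 = $48.48
State tax withheld: $1,864.69 × 0.081 = $151.04
State disability insurance: $1,941.58 × 0.0143 = $27.76
Medicare tax: $1,941.58 × 0.0247 = $47.96
Dental insurance premium: $105.62
Total deductions = $76.89 + $48.48 + $151.04 + $27.76 + $47.96 + $105.62 = $457.75
Net pay = $1,941.58 − $457.75 = $1,483.83

$1,483.83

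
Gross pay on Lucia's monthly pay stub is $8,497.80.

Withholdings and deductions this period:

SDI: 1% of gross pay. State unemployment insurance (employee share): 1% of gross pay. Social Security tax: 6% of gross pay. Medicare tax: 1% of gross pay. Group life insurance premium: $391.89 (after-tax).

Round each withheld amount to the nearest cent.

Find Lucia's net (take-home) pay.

State unemployment insurance (employee share): $8,497.80 × 0.01 = $84.98
Social Security tax: $8,497.80 × 0.06 = $509.87
SDI: $8,497.80 × 0.01 = $84.98
Medicare tax: $8,497.80 × 0.01 = $84.98
Group life insurance premium: $391.89
Total deductions = $84.98 + $509.87 + $84.98 + $84.98 + $391.89 = $1,156.70
Net pay = $8,497.80 − $1,156.70 = $7,341.10

$7,341.10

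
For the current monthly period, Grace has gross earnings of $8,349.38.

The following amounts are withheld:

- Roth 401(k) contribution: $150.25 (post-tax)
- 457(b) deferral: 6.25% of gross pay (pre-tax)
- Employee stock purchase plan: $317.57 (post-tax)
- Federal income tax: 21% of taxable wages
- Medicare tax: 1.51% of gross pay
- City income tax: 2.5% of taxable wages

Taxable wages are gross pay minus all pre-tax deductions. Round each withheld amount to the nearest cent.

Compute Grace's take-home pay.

457(b) deferral: $8,349.38 × 0.0625 = $521.84
Taxable wages = $8,349.38 − $521.84 = $7,827.54
City income tax: $7,827.54 × 0.025 = $195.69
Federal income tax: $7,827.54 × 0.21 = $1,643.78
Medicare tax: $8,349.38 × 0.0151 = $126.08
Employee stock purchase plan: $317.57
Roth 401(k) contribution: $150.25
Total deductions = $521.84 + $195.69 + $1,643.78 + $126.08 + $317.57 + $150.25 = $2,955.21
Net pay = $8,349.38 − $2,955.21 = $5,394.17

$5,394.17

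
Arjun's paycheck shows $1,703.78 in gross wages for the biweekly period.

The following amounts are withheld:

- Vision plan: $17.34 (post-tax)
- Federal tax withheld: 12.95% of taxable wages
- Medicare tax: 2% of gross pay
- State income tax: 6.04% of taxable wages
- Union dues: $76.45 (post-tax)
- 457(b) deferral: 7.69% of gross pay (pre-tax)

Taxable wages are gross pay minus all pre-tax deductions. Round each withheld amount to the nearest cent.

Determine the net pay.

$1,146.23

457(b) deferral: $1,703.78 × 0.0769 = $131.02
Taxable wages = $1,703.78 − $131.02 = $1,572.76
Federal tax withheld: $1,572.76 × 0.1295 = $203.67
State income tax: $1,572.76 × 0.0604 = $94.99
Medicare tax: $1,703.78 × 0.02 = $34.08
Vision plan: $17.34
Union dues: $76.45
Total deductions = $131.02 + $203.67 + $94.99 + $34.08 + $17.34 + $76.45 = $557.55
Net pay = $1,703.78 − $557.55 = $1,146.23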